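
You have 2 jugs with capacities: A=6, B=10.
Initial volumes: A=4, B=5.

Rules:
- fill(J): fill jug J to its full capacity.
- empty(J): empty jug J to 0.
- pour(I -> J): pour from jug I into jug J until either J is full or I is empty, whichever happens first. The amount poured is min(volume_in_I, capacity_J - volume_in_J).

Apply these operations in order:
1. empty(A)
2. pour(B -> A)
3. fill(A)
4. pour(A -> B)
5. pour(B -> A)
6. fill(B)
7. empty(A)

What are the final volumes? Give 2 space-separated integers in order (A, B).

Answer: 0 10

Derivation:
Step 1: empty(A) -> (A=0 B=5)
Step 2: pour(B -> A) -> (A=5 B=0)
Step 3: fill(A) -> (A=6 B=0)
Step 4: pour(A -> B) -> (A=0 B=6)
Step 5: pour(B -> A) -> (A=6 B=0)
Step 6: fill(B) -> (A=6 B=10)
Step 7: empty(A) -> (A=0 B=10)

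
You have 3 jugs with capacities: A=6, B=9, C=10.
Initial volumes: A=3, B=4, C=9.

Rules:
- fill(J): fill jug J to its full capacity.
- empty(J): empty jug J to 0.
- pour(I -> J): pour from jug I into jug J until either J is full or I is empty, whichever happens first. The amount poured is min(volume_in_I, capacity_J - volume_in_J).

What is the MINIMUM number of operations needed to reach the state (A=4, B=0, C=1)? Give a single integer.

BFS from (A=3, B=4, C=9). One shortest path:
  1. empty(A) -> (A=0 B=4 C=9)
  2. fill(C) -> (A=0 B=4 C=10)
  3. pour(B -> A) -> (A=4 B=0 C=10)
  4. pour(C -> B) -> (A=4 B=9 C=1)
  5. empty(B) -> (A=4 B=0 C=1)
Reached target in 5 moves.

Answer: 5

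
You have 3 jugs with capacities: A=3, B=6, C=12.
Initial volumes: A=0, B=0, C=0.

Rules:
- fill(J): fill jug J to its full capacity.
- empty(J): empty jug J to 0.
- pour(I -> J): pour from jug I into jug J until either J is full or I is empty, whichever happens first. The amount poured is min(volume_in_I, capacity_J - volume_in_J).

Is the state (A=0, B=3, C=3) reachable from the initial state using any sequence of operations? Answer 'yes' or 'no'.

BFS from (A=0, B=0, C=0):
  1. fill(B) -> (A=0 B=6 C=0)
  2. pour(B -> A) -> (A=3 B=3 C=0)
  3. pour(A -> C) -> (A=0 B=3 C=3)
Target reached → yes.

Answer: yes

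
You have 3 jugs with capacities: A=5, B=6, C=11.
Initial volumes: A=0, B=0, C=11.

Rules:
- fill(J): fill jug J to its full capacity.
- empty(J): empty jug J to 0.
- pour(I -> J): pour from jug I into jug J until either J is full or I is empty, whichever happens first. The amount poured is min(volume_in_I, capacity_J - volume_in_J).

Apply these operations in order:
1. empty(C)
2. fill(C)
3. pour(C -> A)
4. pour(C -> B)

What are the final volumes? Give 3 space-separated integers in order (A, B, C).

Answer: 5 6 0

Derivation:
Step 1: empty(C) -> (A=0 B=0 C=0)
Step 2: fill(C) -> (A=0 B=0 C=11)
Step 3: pour(C -> A) -> (A=5 B=0 C=6)
Step 4: pour(C -> B) -> (A=5 B=6 C=0)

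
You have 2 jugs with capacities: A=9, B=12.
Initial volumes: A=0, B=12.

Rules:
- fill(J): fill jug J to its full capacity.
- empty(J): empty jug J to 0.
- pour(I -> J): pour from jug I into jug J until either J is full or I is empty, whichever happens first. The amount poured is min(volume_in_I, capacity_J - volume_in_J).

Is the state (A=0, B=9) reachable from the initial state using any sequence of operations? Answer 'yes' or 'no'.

BFS from (A=0, B=12):
  1. fill(A) -> (A=9 B=12)
  2. empty(B) -> (A=9 B=0)
  3. pour(A -> B) -> (A=0 B=9)
Target reached → yes.

Answer: yes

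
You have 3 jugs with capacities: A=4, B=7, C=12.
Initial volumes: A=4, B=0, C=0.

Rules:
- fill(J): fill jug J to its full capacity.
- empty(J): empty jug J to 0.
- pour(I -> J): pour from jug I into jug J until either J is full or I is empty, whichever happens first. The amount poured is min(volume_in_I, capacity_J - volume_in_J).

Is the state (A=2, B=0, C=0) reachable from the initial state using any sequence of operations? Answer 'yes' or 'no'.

BFS from (A=4, B=0, C=0):
  1. fill(C) -> (A=4 B=0 C=12)
  2. pour(C -> B) -> (A=4 B=7 C=5)
  3. empty(B) -> (A=4 B=0 C=5)
  4. pour(C -> B) -> (A=4 B=5 C=0)
  5. pour(A -> B) -> (A=2 B=7 C=0)
  6. empty(B) -> (A=2 B=0 C=0)
Target reached → yes.

Answer: yes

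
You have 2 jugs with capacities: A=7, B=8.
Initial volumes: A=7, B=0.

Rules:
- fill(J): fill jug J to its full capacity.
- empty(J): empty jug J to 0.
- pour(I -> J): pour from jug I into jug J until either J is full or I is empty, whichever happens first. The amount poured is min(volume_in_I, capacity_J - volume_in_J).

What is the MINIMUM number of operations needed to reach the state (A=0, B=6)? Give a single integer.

Answer: 5

Derivation:
BFS from (A=7, B=0). One shortest path:
  1. pour(A -> B) -> (A=0 B=7)
  2. fill(A) -> (A=7 B=7)
  3. pour(A -> B) -> (A=6 B=8)
  4. empty(B) -> (A=6 B=0)
  5. pour(A -> B) -> (A=0 B=6)
Reached target in 5 moves.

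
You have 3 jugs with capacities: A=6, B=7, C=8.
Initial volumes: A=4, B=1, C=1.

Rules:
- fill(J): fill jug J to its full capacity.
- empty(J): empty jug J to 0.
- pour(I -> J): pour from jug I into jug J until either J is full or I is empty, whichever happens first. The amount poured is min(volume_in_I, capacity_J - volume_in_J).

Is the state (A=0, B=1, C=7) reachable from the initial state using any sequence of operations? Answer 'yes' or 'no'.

BFS from (A=4, B=1, C=1):
  1. fill(A) -> (A=6 B=1 C=1)
  2. pour(A -> C) -> (A=0 B=1 C=7)
Target reached → yes.

Answer: yes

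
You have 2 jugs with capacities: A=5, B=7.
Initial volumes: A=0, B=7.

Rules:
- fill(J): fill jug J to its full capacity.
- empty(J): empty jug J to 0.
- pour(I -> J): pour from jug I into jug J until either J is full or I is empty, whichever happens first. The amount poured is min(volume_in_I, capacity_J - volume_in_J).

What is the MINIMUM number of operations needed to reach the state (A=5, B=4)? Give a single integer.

Answer: 5

Derivation:
BFS from (A=0, B=7). One shortest path:
  1. pour(B -> A) -> (A=5 B=2)
  2. empty(A) -> (A=0 B=2)
  3. pour(B -> A) -> (A=2 B=0)
  4. fill(B) -> (A=2 B=7)
  5. pour(B -> A) -> (A=5 B=4)
Reached target in 5 moves.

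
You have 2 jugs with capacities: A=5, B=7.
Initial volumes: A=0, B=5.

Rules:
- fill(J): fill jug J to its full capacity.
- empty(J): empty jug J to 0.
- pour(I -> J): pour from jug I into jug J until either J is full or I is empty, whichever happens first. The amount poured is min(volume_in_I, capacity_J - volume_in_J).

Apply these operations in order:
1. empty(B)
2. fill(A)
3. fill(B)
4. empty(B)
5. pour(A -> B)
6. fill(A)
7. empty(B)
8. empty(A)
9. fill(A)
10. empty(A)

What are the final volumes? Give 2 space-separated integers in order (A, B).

Step 1: empty(B) -> (A=0 B=0)
Step 2: fill(A) -> (A=5 B=0)
Step 3: fill(B) -> (A=5 B=7)
Step 4: empty(B) -> (A=5 B=0)
Step 5: pour(A -> B) -> (A=0 B=5)
Step 6: fill(A) -> (A=5 B=5)
Step 7: empty(B) -> (A=5 B=0)
Step 8: empty(A) -> (A=0 B=0)
Step 9: fill(A) -> (A=5 B=0)
Step 10: empty(A) -> (A=0 B=0)

Answer: 0 0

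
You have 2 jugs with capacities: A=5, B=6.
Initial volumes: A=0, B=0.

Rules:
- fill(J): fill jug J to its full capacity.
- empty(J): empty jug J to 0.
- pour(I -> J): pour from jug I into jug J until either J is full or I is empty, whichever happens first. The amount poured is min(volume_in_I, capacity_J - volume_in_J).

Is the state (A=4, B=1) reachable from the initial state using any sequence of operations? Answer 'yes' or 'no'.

Answer: no

Derivation:
BFS explored all 22 reachable states.
Reachable set includes: (0,0), (0,1), (0,2), (0,3), (0,4), (0,5), (0,6), (1,0), (1,6), (2,0), (2,6), (3,0) ...
Target (A=4, B=1) not in reachable set → no.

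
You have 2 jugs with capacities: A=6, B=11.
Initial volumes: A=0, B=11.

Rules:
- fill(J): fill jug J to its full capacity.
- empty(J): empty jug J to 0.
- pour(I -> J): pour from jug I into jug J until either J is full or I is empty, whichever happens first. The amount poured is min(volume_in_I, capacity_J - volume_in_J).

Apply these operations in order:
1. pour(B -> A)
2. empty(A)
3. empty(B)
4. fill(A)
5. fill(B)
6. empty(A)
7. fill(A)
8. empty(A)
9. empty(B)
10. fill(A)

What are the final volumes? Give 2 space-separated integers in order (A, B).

Answer: 6 0

Derivation:
Step 1: pour(B -> A) -> (A=6 B=5)
Step 2: empty(A) -> (A=0 B=5)
Step 3: empty(B) -> (A=0 B=0)
Step 4: fill(A) -> (A=6 B=0)
Step 5: fill(B) -> (A=6 B=11)
Step 6: empty(A) -> (A=0 B=11)
Step 7: fill(A) -> (A=6 B=11)
Step 8: empty(A) -> (A=0 B=11)
Step 9: empty(B) -> (A=0 B=0)
Step 10: fill(A) -> (A=6 B=0)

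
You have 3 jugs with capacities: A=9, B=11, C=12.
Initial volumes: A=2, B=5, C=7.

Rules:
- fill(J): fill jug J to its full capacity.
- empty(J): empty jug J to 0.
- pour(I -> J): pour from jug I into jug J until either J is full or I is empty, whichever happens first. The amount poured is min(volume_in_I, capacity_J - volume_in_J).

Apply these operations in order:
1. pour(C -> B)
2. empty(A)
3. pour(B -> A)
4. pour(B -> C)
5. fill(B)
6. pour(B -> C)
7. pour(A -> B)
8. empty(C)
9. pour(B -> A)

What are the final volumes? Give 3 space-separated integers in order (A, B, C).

Step 1: pour(C -> B) -> (A=2 B=11 C=1)
Step 2: empty(A) -> (A=0 B=11 C=1)
Step 3: pour(B -> A) -> (A=9 B=2 C=1)
Step 4: pour(B -> C) -> (A=9 B=0 C=3)
Step 5: fill(B) -> (A=9 B=11 C=3)
Step 6: pour(B -> C) -> (A=9 B=2 C=12)
Step 7: pour(A -> B) -> (A=0 B=11 C=12)
Step 8: empty(C) -> (A=0 B=11 C=0)
Step 9: pour(B -> A) -> (A=9 B=2 C=0)

Answer: 9 2 0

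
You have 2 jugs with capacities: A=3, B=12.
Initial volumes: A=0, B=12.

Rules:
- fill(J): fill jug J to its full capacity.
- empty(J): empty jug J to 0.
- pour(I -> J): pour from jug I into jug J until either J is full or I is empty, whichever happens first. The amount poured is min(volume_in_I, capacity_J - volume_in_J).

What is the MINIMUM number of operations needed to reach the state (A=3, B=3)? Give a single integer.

BFS from (A=0, B=12). One shortest path:
  1. fill(A) -> (A=3 B=12)
  2. empty(B) -> (A=3 B=0)
  3. pour(A -> B) -> (A=0 B=3)
  4. fill(A) -> (A=3 B=3)
Reached target in 4 moves.

Answer: 4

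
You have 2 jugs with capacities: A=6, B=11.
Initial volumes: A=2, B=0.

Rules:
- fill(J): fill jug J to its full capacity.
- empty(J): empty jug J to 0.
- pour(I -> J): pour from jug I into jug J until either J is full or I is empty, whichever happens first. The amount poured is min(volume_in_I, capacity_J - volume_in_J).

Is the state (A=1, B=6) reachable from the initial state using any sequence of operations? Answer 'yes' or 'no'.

Answer: no

Derivation:
BFS explored all 34 reachable states.
Reachable set includes: (0,0), (0,1), (0,2), (0,3), (0,4), (0,5), (0,6), (0,7), (0,8), (0,9), (0,10), (0,11) ...
Target (A=1, B=6) not in reachable set → no.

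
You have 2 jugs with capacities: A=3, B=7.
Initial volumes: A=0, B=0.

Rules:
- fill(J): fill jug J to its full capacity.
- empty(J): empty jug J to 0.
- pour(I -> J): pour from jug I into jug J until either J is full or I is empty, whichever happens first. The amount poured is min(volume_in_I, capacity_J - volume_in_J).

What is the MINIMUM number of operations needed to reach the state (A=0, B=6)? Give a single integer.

BFS from (A=0, B=0). One shortest path:
  1. fill(A) -> (A=3 B=0)
  2. pour(A -> B) -> (A=0 B=3)
  3. fill(A) -> (A=3 B=3)
  4. pour(A -> B) -> (A=0 B=6)
Reached target in 4 moves.

Answer: 4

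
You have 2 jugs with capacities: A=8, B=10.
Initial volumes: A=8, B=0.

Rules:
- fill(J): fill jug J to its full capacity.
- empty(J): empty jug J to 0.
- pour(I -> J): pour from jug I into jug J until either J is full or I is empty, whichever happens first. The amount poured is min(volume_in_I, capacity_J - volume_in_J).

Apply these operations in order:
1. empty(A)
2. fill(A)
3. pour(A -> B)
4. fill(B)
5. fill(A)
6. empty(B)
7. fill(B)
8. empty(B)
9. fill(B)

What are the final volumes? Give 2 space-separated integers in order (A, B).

Answer: 8 10

Derivation:
Step 1: empty(A) -> (A=0 B=0)
Step 2: fill(A) -> (A=8 B=0)
Step 3: pour(A -> B) -> (A=0 B=8)
Step 4: fill(B) -> (A=0 B=10)
Step 5: fill(A) -> (A=8 B=10)
Step 6: empty(B) -> (A=8 B=0)
Step 7: fill(B) -> (A=8 B=10)
Step 8: empty(B) -> (A=8 B=0)
Step 9: fill(B) -> (A=8 B=10)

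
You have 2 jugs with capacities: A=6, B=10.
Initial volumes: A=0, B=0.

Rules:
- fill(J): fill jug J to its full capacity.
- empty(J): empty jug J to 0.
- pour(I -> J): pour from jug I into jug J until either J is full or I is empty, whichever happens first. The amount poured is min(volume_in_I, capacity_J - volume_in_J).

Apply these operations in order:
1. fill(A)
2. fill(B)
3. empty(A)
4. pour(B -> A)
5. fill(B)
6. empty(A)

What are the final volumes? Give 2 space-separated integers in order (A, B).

Answer: 0 10

Derivation:
Step 1: fill(A) -> (A=6 B=0)
Step 2: fill(B) -> (A=6 B=10)
Step 3: empty(A) -> (A=0 B=10)
Step 4: pour(B -> A) -> (A=6 B=4)
Step 5: fill(B) -> (A=6 B=10)
Step 6: empty(A) -> (A=0 B=10)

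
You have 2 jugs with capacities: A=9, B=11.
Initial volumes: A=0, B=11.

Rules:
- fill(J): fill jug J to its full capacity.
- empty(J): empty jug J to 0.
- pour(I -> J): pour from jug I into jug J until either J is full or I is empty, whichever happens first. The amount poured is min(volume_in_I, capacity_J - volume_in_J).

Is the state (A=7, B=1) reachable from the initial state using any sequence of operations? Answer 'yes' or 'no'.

Answer: no

Derivation:
BFS explored all 40 reachable states.
Reachable set includes: (0,0), (0,1), (0,2), (0,3), (0,4), (0,5), (0,6), (0,7), (0,8), (0,9), (0,10), (0,11) ...
Target (A=7, B=1) not in reachable set → no.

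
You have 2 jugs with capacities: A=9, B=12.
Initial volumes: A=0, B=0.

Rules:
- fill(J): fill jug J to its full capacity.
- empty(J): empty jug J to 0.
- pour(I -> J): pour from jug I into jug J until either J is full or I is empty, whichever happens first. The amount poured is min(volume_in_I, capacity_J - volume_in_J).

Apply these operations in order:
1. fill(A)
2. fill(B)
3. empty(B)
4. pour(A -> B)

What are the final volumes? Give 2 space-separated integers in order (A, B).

Answer: 0 9

Derivation:
Step 1: fill(A) -> (A=9 B=0)
Step 2: fill(B) -> (A=9 B=12)
Step 3: empty(B) -> (A=9 B=0)
Step 4: pour(A -> B) -> (A=0 B=9)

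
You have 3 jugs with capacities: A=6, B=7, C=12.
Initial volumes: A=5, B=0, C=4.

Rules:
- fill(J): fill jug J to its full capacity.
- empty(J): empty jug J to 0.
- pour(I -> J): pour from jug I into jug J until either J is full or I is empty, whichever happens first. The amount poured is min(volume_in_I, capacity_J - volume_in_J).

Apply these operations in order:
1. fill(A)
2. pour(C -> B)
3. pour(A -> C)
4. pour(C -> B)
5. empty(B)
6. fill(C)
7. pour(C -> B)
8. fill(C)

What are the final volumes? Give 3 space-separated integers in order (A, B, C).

Answer: 0 7 12

Derivation:
Step 1: fill(A) -> (A=6 B=0 C=4)
Step 2: pour(C -> B) -> (A=6 B=4 C=0)
Step 3: pour(A -> C) -> (A=0 B=4 C=6)
Step 4: pour(C -> B) -> (A=0 B=7 C=3)
Step 5: empty(B) -> (A=0 B=0 C=3)
Step 6: fill(C) -> (A=0 B=0 C=12)
Step 7: pour(C -> B) -> (A=0 B=7 C=5)
Step 8: fill(C) -> (A=0 B=7 C=12)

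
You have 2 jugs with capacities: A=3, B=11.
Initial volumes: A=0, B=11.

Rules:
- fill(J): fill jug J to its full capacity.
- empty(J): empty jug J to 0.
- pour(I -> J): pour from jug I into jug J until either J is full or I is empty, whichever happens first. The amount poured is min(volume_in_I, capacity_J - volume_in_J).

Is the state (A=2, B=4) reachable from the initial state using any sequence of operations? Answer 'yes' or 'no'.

BFS explored all 28 reachable states.
Reachable set includes: (0,0), (0,1), (0,2), (0,3), (0,4), (0,5), (0,6), (0,7), (0,8), (0,9), (0,10), (0,11) ...
Target (A=2, B=4) not in reachable set → no.

Answer: no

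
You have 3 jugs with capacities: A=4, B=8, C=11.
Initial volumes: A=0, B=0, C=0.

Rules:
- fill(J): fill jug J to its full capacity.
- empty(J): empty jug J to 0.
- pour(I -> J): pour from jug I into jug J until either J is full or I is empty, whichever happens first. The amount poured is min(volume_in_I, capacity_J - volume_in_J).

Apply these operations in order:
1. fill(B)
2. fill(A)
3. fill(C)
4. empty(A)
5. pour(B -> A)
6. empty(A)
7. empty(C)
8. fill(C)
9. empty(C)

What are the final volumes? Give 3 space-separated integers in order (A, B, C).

Step 1: fill(B) -> (A=0 B=8 C=0)
Step 2: fill(A) -> (A=4 B=8 C=0)
Step 3: fill(C) -> (A=4 B=8 C=11)
Step 4: empty(A) -> (A=0 B=8 C=11)
Step 5: pour(B -> A) -> (A=4 B=4 C=11)
Step 6: empty(A) -> (A=0 B=4 C=11)
Step 7: empty(C) -> (A=0 B=4 C=0)
Step 8: fill(C) -> (A=0 B=4 C=11)
Step 9: empty(C) -> (A=0 B=4 C=0)

Answer: 0 4 0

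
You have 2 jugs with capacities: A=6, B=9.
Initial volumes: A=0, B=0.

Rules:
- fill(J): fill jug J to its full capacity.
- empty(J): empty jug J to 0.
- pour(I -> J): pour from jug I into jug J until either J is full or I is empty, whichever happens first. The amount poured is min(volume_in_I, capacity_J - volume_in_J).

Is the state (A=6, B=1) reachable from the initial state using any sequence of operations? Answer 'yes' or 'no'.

BFS explored all 10 reachable states.
Reachable set includes: (0,0), (0,3), (0,6), (0,9), (3,0), (3,9), (6,0), (6,3), (6,6), (6,9)
Target (A=6, B=1) not in reachable set → no.

Answer: no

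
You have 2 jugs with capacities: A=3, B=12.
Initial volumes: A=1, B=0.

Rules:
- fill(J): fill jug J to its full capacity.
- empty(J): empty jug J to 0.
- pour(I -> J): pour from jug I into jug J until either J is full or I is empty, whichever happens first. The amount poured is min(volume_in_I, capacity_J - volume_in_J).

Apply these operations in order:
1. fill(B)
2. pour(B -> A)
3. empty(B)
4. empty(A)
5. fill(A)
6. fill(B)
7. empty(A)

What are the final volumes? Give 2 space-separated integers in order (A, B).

Step 1: fill(B) -> (A=1 B=12)
Step 2: pour(B -> A) -> (A=3 B=10)
Step 3: empty(B) -> (A=3 B=0)
Step 4: empty(A) -> (A=0 B=0)
Step 5: fill(A) -> (A=3 B=0)
Step 6: fill(B) -> (A=3 B=12)
Step 7: empty(A) -> (A=0 B=12)

Answer: 0 12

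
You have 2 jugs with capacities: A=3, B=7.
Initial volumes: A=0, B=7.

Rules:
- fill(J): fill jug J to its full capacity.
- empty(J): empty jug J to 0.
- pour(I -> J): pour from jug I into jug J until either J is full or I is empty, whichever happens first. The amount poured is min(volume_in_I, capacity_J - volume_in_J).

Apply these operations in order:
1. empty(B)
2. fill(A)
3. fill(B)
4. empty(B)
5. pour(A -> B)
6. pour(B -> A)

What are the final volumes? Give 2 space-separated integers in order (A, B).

Answer: 3 0

Derivation:
Step 1: empty(B) -> (A=0 B=0)
Step 2: fill(A) -> (A=3 B=0)
Step 3: fill(B) -> (A=3 B=7)
Step 4: empty(B) -> (A=3 B=0)
Step 5: pour(A -> B) -> (A=0 B=3)
Step 6: pour(B -> A) -> (A=3 B=0)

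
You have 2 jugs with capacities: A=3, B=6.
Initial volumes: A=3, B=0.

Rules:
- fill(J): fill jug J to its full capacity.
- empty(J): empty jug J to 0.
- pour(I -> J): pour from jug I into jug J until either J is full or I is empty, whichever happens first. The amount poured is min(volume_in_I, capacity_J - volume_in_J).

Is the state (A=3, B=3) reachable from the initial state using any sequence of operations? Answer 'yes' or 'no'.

BFS from (A=3, B=0):
  1. pour(A -> B) -> (A=0 B=3)
  2. fill(A) -> (A=3 B=3)
Target reached → yes.

Answer: yes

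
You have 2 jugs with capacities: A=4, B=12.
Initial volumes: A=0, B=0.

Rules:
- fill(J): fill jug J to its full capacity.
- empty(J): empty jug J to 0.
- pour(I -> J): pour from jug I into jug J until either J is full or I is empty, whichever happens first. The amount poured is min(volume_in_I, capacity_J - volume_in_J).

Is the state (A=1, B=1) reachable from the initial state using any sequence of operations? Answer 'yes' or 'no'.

BFS explored all 8 reachable states.
Reachable set includes: (0,0), (0,4), (0,8), (0,12), (4,0), (4,4), (4,8), (4,12)
Target (A=1, B=1) not in reachable set → no.

Answer: no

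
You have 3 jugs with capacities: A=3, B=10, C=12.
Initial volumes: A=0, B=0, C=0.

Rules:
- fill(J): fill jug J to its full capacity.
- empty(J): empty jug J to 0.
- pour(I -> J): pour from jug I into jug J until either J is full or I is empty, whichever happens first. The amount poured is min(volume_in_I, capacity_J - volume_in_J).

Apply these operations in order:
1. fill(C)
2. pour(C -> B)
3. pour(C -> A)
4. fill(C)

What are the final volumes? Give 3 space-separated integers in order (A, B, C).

Answer: 2 10 12

Derivation:
Step 1: fill(C) -> (A=0 B=0 C=12)
Step 2: pour(C -> B) -> (A=0 B=10 C=2)
Step 3: pour(C -> A) -> (A=2 B=10 C=0)
Step 4: fill(C) -> (A=2 B=10 C=12)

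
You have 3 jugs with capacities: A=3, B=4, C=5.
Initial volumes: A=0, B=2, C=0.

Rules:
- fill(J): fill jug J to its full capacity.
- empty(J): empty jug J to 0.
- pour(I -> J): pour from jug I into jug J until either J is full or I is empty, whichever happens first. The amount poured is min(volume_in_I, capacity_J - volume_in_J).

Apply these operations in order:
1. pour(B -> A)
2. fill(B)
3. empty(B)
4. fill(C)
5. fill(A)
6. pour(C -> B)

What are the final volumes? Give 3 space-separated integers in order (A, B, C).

Step 1: pour(B -> A) -> (A=2 B=0 C=0)
Step 2: fill(B) -> (A=2 B=4 C=0)
Step 3: empty(B) -> (A=2 B=0 C=0)
Step 4: fill(C) -> (A=2 B=0 C=5)
Step 5: fill(A) -> (A=3 B=0 C=5)
Step 6: pour(C -> B) -> (A=3 B=4 C=1)

Answer: 3 4 1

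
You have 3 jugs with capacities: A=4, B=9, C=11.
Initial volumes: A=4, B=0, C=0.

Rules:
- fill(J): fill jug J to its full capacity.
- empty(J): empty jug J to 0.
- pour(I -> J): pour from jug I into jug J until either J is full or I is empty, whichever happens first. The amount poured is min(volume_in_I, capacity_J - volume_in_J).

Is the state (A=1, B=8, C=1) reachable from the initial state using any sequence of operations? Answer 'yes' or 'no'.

Answer: no

Derivation:
BFS explored all 360 reachable states.
Reachable set includes: (0,0,0), (0,0,1), (0,0,2), (0,0,3), (0,0,4), (0,0,5), (0,0,6), (0,0,7), (0,0,8), (0,0,9), (0,0,10), (0,0,11) ...
Target (A=1, B=8, C=1) not in reachable set → no.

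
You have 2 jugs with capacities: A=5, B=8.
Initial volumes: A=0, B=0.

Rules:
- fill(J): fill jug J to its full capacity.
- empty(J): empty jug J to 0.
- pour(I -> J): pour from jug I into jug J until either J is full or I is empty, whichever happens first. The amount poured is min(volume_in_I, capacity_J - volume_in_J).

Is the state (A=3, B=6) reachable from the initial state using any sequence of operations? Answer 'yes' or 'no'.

BFS explored all 26 reachable states.
Reachable set includes: (0,0), (0,1), (0,2), (0,3), (0,4), (0,5), (0,6), (0,7), (0,8), (1,0), (1,8), (2,0) ...
Target (A=3, B=6) not in reachable set → no.

Answer: no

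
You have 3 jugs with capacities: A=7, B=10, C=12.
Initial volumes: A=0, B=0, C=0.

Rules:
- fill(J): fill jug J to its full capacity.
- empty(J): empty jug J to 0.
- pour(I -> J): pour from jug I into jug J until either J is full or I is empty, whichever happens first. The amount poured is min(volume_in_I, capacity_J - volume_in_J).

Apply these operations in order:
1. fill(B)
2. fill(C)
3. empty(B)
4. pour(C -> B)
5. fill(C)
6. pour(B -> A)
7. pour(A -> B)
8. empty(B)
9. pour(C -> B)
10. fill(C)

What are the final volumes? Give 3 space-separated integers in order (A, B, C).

Step 1: fill(B) -> (A=0 B=10 C=0)
Step 2: fill(C) -> (A=0 B=10 C=12)
Step 3: empty(B) -> (A=0 B=0 C=12)
Step 4: pour(C -> B) -> (A=0 B=10 C=2)
Step 5: fill(C) -> (A=0 B=10 C=12)
Step 6: pour(B -> A) -> (A=7 B=3 C=12)
Step 7: pour(A -> B) -> (A=0 B=10 C=12)
Step 8: empty(B) -> (A=0 B=0 C=12)
Step 9: pour(C -> B) -> (A=0 B=10 C=2)
Step 10: fill(C) -> (A=0 B=10 C=12)

Answer: 0 10 12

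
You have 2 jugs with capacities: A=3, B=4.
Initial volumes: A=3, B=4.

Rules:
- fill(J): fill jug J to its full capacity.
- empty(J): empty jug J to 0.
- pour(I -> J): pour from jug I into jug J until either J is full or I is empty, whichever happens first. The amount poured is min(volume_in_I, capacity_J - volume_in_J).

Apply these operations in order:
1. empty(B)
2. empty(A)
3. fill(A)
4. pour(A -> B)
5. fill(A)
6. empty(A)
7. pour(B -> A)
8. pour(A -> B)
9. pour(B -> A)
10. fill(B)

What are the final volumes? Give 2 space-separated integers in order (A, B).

Answer: 3 4

Derivation:
Step 1: empty(B) -> (A=3 B=0)
Step 2: empty(A) -> (A=0 B=0)
Step 3: fill(A) -> (A=3 B=0)
Step 4: pour(A -> B) -> (A=0 B=3)
Step 5: fill(A) -> (A=3 B=3)
Step 6: empty(A) -> (A=0 B=3)
Step 7: pour(B -> A) -> (A=3 B=0)
Step 8: pour(A -> B) -> (A=0 B=3)
Step 9: pour(B -> A) -> (A=3 B=0)
Step 10: fill(B) -> (A=3 B=4)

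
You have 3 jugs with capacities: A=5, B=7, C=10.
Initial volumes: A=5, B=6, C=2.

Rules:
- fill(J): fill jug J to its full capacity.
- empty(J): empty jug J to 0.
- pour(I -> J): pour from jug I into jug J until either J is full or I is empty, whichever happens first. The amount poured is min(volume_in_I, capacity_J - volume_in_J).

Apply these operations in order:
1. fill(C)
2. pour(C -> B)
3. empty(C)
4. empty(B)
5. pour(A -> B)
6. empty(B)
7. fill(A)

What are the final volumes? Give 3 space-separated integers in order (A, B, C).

Answer: 5 0 0

Derivation:
Step 1: fill(C) -> (A=5 B=6 C=10)
Step 2: pour(C -> B) -> (A=5 B=7 C=9)
Step 3: empty(C) -> (A=5 B=7 C=0)
Step 4: empty(B) -> (A=5 B=0 C=0)
Step 5: pour(A -> B) -> (A=0 B=5 C=0)
Step 6: empty(B) -> (A=0 B=0 C=0)
Step 7: fill(A) -> (A=5 B=0 C=0)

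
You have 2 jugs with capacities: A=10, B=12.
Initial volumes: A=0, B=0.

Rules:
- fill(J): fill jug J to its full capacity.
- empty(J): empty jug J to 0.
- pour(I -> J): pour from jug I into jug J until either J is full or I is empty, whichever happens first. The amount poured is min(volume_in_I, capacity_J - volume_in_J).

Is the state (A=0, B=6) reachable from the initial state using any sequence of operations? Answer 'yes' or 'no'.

Answer: yes

Derivation:
BFS from (A=0, B=0):
  1. fill(A) -> (A=10 B=0)
  2. pour(A -> B) -> (A=0 B=10)
  3. fill(A) -> (A=10 B=10)
  4. pour(A -> B) -> (A=8 B=12)
  5. empty(B) -> (A=8 B=0)
  6. pour(A -> B) -> (A=0 B=8)
  7. fill(A) -> (A=10 B=8)
  8. pour(A -> B) -> (A=6 B=12)
  9. empty(B) -> (A=6 B=0)
  10. pour(A -> B) -> (A=0 B=6)
Target reached → yes.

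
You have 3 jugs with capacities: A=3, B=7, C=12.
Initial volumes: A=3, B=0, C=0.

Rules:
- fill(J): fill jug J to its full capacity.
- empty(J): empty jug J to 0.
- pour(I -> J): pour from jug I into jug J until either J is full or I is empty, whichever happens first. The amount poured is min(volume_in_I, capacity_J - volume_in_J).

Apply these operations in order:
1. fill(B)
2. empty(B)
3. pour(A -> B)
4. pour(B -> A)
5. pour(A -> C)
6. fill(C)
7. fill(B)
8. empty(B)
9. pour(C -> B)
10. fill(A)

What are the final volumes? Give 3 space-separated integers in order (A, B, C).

Answer: 3 7 5

Derivation:
Step 1: fill(B) -> (A=3 B=7 C=0)
Step 2: empty(B) -> (A=3 B=0 C=0)
Step 3: pour(A -> B) -> (A=0 B=3 C=0)
Step 4: pour(B -> A) -> (A=3 B=0 C=0)
Step 5: pour(A -> C) -> (A=0 B=0 C=3)
Step 6: fill(C) -> (A=0 B=0 C=12)
Step 7: fill(B) -> (A=0 B=7 C=12)
Step 8: empty(B) -> (A=0 B=0 C=12)
Step 9: pour(C -> B) -> (A=0 B=7 C=5)
Step 10: fill(A) -> (A=3 B=7 C=5)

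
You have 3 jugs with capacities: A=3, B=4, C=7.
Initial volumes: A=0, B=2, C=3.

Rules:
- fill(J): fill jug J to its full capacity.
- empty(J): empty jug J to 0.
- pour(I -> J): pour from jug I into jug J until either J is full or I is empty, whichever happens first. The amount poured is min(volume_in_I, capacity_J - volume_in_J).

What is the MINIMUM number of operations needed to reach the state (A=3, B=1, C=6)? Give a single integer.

BFS from (A=0, B=2, C=3). One shortest path:
  1. fill(A) -> (A=3 B=2 C=3)
  2. fill(B) -> (A=3 B=4 C=3)
  3. pour(A -> C) -> (A=0 B=4 C=6)
  4. pour(B -> A) -> (A=3 B=1 C=6)
Reached target in 4 moves.

Answer: 4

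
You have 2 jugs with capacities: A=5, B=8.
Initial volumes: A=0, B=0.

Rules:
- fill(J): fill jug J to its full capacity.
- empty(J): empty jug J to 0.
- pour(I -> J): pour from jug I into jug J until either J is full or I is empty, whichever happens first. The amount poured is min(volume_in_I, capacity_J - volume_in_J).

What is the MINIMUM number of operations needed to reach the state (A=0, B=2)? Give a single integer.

BFS from (A=0, B=0). One shortest path:
  1. fill(A) -> (A=5 B=0)
  2. pour(A -> B) -> (A=0 B=5)
  3. fill(A) -> (A=5 B=5)
  4. pour(A -> B) -> (A=2 B=8)
  5. empty(B) -> (A=2 B=0)
  6. pour(A -> B) -> (A=0 B=2)
Reached target in 6 moves.

Answer: 6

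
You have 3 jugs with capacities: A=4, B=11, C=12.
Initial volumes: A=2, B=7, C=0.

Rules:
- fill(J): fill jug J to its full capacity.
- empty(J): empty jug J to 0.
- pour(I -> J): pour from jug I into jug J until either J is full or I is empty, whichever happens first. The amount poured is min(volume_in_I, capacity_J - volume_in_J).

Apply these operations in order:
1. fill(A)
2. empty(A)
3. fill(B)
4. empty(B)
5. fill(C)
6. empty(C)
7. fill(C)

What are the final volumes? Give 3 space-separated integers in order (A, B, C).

Answer: 0 0 12

Derivation:
Step 1: fill(A) -> (A=4 B=7 C=0)
Step 2: empty(A) -> (A=0 B=7 C=0)
Step 3: fill(B) -> (A=0 B=11 C=0)
Step 4: empty(B) -> (A=0 B=0 C=0)
Step 5: fill(C) -> (A=0 B=0 C=12)
Step 6: empty(C) -> (A=0 B=0 C=0)
Step 7: fill(C) -> (A=0 B=0 C=12)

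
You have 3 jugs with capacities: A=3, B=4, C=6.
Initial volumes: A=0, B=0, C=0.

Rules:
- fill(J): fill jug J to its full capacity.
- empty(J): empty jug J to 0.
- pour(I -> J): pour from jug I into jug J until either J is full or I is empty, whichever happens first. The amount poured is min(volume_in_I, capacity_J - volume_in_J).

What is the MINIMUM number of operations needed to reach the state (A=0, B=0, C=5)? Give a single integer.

BFS from (A=0, B=0, C=0). One shortest path:
  1. fill(A) -> (A=3 B=0 C=0)
  2. fill(C) -> (A=3 B=0 C=6)
  3. pour(A -> B) -> (A=0 B=3 C=6)
  4. pour(C -> B) -> (A=0 B=4 C=5)
  5. empty(B) -> (A=0 B=0 C=5)
Reached target in 5 moves.

Answer: 5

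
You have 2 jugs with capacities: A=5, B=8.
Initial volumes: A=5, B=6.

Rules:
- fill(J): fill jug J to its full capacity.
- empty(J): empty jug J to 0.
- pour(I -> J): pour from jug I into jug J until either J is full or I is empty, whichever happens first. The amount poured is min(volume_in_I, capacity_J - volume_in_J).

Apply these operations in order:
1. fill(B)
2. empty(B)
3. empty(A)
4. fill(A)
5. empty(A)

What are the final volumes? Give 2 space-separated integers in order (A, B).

Step 1: fill(B) -> (A=5 B=8)
Step 2: empty(B) -> (A=5 B=0)
Step 3: empty(A) -> (A=0 B=0)
Step 4: fill(A) -> (A=5 B=0)
Step 5: empty(A) -> (A=0 B=0)

Answer: 0 0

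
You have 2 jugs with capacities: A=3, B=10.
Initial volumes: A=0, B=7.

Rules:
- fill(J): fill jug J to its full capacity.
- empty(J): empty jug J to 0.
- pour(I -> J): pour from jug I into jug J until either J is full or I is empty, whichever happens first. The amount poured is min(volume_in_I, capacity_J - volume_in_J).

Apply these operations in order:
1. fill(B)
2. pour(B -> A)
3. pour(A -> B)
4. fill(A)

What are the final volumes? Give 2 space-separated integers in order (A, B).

Answer: 3 10

Derivation:
Step 1: fill(B) -> (A=0 B=10)
Step 2: pour(B -> A) -> (A=3 B=7)
Step 3: pour(A -> B) -> (A=0 B=10)
Step 4: fill(A) -> (A=3 B=10)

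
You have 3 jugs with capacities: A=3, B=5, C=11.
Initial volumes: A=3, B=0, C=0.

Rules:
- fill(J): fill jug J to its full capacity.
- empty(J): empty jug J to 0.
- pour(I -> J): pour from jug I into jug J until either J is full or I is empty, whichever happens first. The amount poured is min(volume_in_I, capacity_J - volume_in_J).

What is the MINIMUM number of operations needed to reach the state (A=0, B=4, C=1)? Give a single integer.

Answer: 8

Derivation:
BFS from (A=3, B=0, C=0). One shortest path:
  1. fill(B) -> (A=3 B=5 C=0)
  2. pour(A -> C) -> (A=0 B=5 C=3)
  3. pour(B -> A) -> (A=3 B=2 C=3)
  4. pour(A -> C) -> (A=0 B=2 C=6)
  5. pour(B -> A) -> (A=2 B=0 C=6)
  6. pour(C -> B) -> (A=2 B=5 C=1)
  7. pour(B -> A) -> (A=3 B=4 C=1)
  8. empty(A) -> (A=0 B=4 C=1)
Reached target in 8 moves.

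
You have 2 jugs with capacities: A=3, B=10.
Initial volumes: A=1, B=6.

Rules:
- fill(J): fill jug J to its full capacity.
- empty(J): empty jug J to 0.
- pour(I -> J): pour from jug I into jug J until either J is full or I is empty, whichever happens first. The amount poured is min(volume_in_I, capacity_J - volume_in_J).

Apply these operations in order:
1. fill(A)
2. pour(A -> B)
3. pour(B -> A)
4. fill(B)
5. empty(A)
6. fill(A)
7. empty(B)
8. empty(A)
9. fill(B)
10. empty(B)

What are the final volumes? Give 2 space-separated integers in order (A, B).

Step 1: fill(A) -> (A=3 B=6)
Step 2: pour(A -> B) -> (A=0 B=9)
Step 3: pour(B -> A) -> (A=3 B=6)
Step 4: fill(B) -> (A=3 B=10)
Step 5: empty(A) -> (A=0 B=10)
Step 6: fill(A) -> (A=3 B=10)
Step 7: empty(B) -> (A=3 B=0)
Step 8: empty(A) -> (A=0 B=0)
Step 9: fill(B) -> (A=0 B=10)
Step 10: empty(B) -> (A=0 B=0)

Answer: 0 0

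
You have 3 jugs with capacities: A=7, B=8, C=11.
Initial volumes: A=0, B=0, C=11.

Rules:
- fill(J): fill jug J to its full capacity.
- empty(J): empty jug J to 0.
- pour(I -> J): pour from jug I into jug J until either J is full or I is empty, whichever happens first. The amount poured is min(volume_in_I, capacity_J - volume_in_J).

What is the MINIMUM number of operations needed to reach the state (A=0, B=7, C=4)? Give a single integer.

BFS from (A=0, B=0, C=11). One shortest path:
  1. pour(C -> A) -> (A=7 B=0 C=4)
  2. pour(A -> B) -> (A=0 B=7 C=4)
Reached target in 2 moves.

Answer: 2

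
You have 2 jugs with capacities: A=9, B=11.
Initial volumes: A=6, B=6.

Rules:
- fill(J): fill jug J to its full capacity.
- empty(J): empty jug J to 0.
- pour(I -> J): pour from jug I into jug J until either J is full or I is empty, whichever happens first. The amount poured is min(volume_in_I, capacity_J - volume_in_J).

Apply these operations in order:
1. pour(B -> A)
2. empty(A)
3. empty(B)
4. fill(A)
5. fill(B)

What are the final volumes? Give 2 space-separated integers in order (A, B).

Step 1: pour(B -> A) -> (A=9 B=3)
Step 2: empty(A) -> (A=0 B=3)
Step 3: empty(B) -> (A=0 B=0)
Step 4: fill(A) -> (A=9 B=0)
Step 5: fill(B) -> (A=9 B=11)

Answer: 9 11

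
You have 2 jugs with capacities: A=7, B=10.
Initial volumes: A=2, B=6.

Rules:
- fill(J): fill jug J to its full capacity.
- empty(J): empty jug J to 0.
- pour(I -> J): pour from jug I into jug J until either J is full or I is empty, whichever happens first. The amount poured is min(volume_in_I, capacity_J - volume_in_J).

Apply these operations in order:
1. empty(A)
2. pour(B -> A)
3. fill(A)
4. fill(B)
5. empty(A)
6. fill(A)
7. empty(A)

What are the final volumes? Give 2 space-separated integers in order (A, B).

Answer: 0 10

Derivation:
Step 1: empty(A) -> (A=0 B=6)
Step 2: pour(B -> A) -> (A=6 B=0)
Step 3: fill(A) -> (A=7 B=0)
Step 4: fill(B) -> (A=7 B=10)
Step 5: empty(A) -> (A=0 B=10)
Step 6: fill(A) -> (A=7 B=10)
Step 7: empty(A) -> (A=0 B=10)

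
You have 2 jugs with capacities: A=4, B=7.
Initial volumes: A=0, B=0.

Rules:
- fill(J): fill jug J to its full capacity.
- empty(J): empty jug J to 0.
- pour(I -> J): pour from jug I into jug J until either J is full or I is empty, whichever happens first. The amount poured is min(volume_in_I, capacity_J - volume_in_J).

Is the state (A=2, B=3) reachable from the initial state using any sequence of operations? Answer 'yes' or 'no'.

Answer: no

Derivation:
BFS explored all 22 reachable states.
Reachable set includes: (0,0), (0,1), (0,2), (0,3), (0,4), (0,5), (0,6), (0,7), (1,0), (1,7), (2,0), (2,7) ...
Target (A=2, B=3) not in reachable set → no.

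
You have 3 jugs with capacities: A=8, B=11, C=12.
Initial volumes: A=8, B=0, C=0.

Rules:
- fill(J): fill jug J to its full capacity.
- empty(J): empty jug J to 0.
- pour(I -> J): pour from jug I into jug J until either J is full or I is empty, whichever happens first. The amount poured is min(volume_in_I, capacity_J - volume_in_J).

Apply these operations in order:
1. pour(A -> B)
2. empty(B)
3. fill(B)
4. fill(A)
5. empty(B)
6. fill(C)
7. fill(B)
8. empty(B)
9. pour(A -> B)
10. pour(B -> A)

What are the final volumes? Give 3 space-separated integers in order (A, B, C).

Step 1: pour(A -> B) -> (A=0 B=8 C=0)
Step 2: empty(B) -> (A=0 B=0 C=0)
Step 3: fill(B) -> (A=0 B=11 C=0)
Step 4: fill(A) -> (A=8 B=11 C=0)
Step 5: empty(B) -> (A=8 B=0 C=0)
Step 6: fill(C) -> (A=8 B=0 C=12)
Step 7: fill(B) -> (A=8 B=11 C=12)
Step 8: empty(B) -> (A=8 B=0 C=12)
Step 9: pour(A -> B) -> (A=0 B=8 C=12)
Step 10: pour(B -> A) -> (A=8 B=0 C=12)

Answer: 8 0 12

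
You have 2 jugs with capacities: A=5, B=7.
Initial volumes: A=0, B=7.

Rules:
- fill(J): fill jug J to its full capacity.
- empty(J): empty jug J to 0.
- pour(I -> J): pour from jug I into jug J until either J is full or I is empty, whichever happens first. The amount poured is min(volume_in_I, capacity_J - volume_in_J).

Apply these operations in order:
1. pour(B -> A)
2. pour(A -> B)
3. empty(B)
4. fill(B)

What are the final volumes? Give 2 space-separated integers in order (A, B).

Answer: 0 7

Derivation:
Step 1: pour(B -> A) -> (A=5 B=2)
Step 2: pour(A -> B) -> (A=0 B=7)
Step 3: empty(B) -> (A=0 B=0)
Step 4: fill(B) -> (A=0 B=7)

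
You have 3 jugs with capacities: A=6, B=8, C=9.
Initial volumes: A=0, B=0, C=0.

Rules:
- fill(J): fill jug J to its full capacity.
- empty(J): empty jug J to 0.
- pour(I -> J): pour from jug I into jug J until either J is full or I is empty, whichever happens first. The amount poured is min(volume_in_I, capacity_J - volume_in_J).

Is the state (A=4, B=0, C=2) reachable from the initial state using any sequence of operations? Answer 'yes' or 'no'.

Answer: yes

Derivation:
BFS from (A=0, B=0, C=0):
  1. fill(A) -> (A=6 B=0 C=0)
  2. fill(B) -> (A=6 B=8 C=0)
  3. pour(B -> C) -> (A=6 B=0 C=8)
  4. pour(A -> B) -> (A=0 B=6 C=8)
  5. pour(C -> A) -> (A=6 B=6 C=2)
  6. pour(A -> B) -> (A=4 B=8 C=2)
  7. empty(B) -> (A=4 B=0 C=2)
Target reached → yes.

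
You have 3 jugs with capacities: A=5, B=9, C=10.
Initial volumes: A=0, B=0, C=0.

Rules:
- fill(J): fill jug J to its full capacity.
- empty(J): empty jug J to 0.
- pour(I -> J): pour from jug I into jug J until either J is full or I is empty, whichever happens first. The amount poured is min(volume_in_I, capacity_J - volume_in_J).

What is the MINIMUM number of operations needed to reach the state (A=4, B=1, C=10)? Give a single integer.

BFS from (A=0, B=0, C=0). One shortest path:
  1. fill(C) -> (A=0 B=0 C=10)
  2. pour(C -> B) -> (A=0 B=9 C=1)
  3. pour(B -> A) -> (A=5 B=4 C=1)
  4. empty(A) -> (A=0 B=4 C=1)
  5. pour(B -> A) -> (A=4 B=0 C=1)
  6. pour(C -> B) -> (A=4 B=1 C=0)
  7. fill(C) -> (A=4 B=1 C=10)
Reached target in 7 moves.

Answer: 7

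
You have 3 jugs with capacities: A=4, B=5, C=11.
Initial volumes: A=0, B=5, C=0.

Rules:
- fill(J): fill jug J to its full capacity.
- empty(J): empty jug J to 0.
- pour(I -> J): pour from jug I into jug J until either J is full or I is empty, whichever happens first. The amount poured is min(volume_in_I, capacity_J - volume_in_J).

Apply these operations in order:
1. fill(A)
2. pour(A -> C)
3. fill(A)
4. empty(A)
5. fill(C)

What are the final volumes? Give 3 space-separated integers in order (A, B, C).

Step 1: fill(A) -> (A=4 B=5 C=0)
Step 2: pour(A -> C) -> (A=0 B=5 C=4)
Step 3: fill(A) -> (A=4 B=5 C=4)
Step 4: empty(A) -> (A=0 B=5 C=4)
Step 5: fill(C) -> (A=0 B=5 C=11)

Answer: 0 5 11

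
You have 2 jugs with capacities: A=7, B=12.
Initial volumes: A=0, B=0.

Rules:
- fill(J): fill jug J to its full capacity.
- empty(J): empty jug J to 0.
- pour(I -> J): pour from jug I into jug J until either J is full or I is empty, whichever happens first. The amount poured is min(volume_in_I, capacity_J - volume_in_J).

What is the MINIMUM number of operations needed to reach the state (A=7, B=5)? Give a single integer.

Answer: 2

Derivation:
BFS from (A=0, B=0). One shortest path:
  1. fill(B) -> (A=0 B=12)
  2. pour(B -> A) -> (A=7 B=5)
Reached target in 2 moves.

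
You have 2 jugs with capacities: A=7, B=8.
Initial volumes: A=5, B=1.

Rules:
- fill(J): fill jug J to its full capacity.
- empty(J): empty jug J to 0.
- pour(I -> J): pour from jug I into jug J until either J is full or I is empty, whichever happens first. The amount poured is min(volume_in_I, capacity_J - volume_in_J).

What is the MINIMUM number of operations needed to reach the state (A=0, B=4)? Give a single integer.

Answer: 6

Derivation:
BFS from (A=5, B=1). One shortest path:
  1. empty(B) -> (A=5 B=0)
  2. pour(A -> B) -> (A=0 B=5)
  3. fill(A) -> (A=7 B=5)
  4. pour(A -> B) -> (A=4 B=8)
  5. empty(B) -> (A=4 B=0)
  6. pour(A -> B) -> (A=0 B=4)
Reached target in 6 moves.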